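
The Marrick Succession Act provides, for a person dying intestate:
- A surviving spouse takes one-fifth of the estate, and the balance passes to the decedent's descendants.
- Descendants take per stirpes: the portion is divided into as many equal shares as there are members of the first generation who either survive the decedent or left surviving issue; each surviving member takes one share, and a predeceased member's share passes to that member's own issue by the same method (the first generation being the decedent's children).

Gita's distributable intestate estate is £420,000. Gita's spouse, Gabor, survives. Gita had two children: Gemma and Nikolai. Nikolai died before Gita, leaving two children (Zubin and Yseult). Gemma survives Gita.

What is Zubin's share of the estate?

Gabor takes one-fifth of £420,000 = £84,000. The remaining £336,000 passes to the descendants.
The descendants' portion (£336,000) is divided into 2 shares of £168,000: Gemma takes £168,000; Nikolai's £168,000 share passes to Nikolai's issue.
Nikolai's share (£168,000) is divided into 2 shares of £84,000: Zubin and Yseult each take £84,000.

Zubin receives £84,000.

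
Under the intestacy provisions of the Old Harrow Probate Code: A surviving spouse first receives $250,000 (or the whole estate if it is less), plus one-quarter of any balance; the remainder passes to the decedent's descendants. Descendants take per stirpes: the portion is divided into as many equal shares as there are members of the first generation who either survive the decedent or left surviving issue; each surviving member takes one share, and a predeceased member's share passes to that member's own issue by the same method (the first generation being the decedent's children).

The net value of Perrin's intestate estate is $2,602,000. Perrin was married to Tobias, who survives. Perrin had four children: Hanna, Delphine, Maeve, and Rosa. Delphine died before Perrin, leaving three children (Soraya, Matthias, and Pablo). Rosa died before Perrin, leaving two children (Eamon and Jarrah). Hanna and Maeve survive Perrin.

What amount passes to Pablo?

Pablo receives $147,000.

Tobias first takes $250,000, leaving a balance of $2,352,000. Tobias then takes one-quarter of the balance ($588,000), for a total of $838,000. The remaining $1,764,000 passes to the descendants.
The descendants' portion ($1,764,000) is divided into 4 shares of $441,000: Hanna and Maeve each take $441,000; Delphine's $441,000 share passes to Delphine's issue; Rosa's $441,000 share passes to Rosa's issue.
Delphine's share ($441,000) is divided into 3 shares of $147,000: Soraya, Matthias, and Pablo each take $147,000.
Rosa's share ($441,000) is divided into 2 shares of $220,500: Eamon and Jarrah each take $220,500.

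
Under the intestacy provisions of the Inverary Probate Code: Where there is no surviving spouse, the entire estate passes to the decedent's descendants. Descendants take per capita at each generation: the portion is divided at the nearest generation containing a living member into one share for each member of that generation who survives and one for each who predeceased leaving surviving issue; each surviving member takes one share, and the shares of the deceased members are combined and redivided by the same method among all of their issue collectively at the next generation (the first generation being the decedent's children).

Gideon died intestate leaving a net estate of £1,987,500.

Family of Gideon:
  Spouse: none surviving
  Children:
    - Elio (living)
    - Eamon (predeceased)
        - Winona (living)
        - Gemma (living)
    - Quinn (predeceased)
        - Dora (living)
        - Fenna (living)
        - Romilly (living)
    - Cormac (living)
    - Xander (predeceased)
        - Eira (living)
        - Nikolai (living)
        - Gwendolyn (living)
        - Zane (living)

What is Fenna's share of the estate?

Fenna receives £132,500.

The entire £1,987,500 passes to the descendants.
That amount (£1,987,500) is divided at the children's generation into 5 shares of £397,500. Elio and Cormac each take £397,500. The 3 shares of the deceased (Eamon, Quinn, and Xander) are combined into a pool of £1,192,500.
That pool (£1,192,500) is divided at the grandchildren's generation equally among Winona, Gemma, Dora, Fenna, Romilly, Eira, Nikolai, Gwendolyn, and Zane: £132,500 each.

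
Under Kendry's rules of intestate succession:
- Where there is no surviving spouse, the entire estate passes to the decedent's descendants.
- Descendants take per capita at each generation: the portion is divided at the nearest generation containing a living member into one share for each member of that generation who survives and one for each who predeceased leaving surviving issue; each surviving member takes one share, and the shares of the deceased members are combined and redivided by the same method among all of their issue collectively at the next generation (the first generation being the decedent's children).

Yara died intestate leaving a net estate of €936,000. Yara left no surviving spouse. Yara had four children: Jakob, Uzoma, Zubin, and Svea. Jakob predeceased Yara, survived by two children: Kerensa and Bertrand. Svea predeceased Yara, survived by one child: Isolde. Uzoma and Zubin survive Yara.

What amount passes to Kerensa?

The entire €936,000 passes to the descendants.
That amount (€936,000) is divided at the children's generation into 4 shares of €234,000. Uzoma and Zubin each take €234,000. The 2 shares of the deceased (Jakob and Svea) are combined into a pool of €468,000.
That pool (€468,000) is divided at the grandchildren's generation equally among Kerensa, Bertrand, and Isolde: €156,000 each.

Kerensa receives €156,000.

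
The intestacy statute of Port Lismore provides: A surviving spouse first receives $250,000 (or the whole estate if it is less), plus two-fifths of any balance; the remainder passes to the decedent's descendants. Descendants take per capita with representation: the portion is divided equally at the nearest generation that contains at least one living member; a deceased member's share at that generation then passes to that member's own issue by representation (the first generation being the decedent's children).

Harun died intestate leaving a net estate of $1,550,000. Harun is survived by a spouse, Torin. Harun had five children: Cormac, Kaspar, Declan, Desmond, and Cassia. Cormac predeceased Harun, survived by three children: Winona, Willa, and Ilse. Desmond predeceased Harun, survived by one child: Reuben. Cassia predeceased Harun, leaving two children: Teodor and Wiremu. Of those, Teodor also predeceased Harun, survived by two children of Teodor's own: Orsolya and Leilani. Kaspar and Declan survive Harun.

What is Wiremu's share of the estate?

Wiremu receives $78,000.

Torin first takes $250,000, leaving a balance of $1,300,000. Torin then takes two-fifths of the balance ($520,000), for a total of $770,000. The remaining $780,000 passes to the descendants.
The descendants' portion ($780,000) is divided into 5 shares of $156,000: Kaspar and Declan each take $156,000; Cormac's $156,000 share passes to Cormac's issue; Desmond's $156,000 share passes to Desmond's issue; Cassia's $156,000 share passes to Cassia's issue.
Cormac's share ($156,000) is divided into 3 shares of $52,000: Winona, Willa, and Ilse each take $52,000.
Desmond's share ($156,000) passes entirely to Reuben.
Cassia's share ($156,000) is divided into 2 shares of $78,000: Wiremu takes $78,000; Teodor's $78,000 share passes to Teodor's issue.
Teodor's share ($78,000) is divided into 2 shares of $39,000: Orsolya and Leilani each take $39,000.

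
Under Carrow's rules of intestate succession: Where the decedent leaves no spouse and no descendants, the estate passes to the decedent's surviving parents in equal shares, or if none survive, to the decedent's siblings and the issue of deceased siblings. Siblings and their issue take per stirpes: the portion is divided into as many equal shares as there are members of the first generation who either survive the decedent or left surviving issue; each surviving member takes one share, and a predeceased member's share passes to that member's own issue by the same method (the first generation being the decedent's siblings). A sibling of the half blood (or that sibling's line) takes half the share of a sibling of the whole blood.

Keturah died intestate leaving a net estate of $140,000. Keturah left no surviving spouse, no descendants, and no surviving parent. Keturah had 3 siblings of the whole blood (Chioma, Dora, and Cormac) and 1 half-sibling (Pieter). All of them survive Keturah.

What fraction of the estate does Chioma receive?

The entire $140,000 passes to the siblings and their issue.
Counting each half-blood sibling's line as half a unit, there are 7/2 units in $140,000, so one unit is $40,000. Whole-blood lines (Chioma, Dora, and Cormac) take $40,000 each; half-blood lines (Pieter) take $20,000 each.

Chioma receives 2/7 of the estate.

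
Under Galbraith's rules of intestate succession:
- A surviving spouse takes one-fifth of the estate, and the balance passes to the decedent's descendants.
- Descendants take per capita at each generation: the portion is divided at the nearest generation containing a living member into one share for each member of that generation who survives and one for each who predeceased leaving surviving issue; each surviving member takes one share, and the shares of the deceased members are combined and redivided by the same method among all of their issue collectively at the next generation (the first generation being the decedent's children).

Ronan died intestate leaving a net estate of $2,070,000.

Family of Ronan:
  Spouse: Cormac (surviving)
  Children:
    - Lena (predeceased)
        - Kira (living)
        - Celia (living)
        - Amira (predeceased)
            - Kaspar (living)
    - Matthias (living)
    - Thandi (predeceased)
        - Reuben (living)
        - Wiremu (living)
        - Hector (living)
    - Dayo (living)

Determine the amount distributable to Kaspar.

Kaspar receives $138,000.

Cormac takes one-fifth of $2,070,000 = $414,000. The remaining $1,656,000 passes to the descendants.
The descendants' portion ($1,656,000) is divided at the children's generation into 4 shares of $414,000. Matthias and Dayo each take $414,000. The 2 shares of the deceased (Lena and Thandi) are combined into a pool of $828,000.
That pool ($828,000) is divided at the grandchildren's generation into 6 shares of $138,000. Kira, Celia, Reuben, Wiremu, and Hector each take $138,000. The remaining share for the deceased Amira ($138,000) is carried to the next generation.
That pool ($138,000) passes entirely to Kaspar, the sole taker at the great-grandchildren's generation.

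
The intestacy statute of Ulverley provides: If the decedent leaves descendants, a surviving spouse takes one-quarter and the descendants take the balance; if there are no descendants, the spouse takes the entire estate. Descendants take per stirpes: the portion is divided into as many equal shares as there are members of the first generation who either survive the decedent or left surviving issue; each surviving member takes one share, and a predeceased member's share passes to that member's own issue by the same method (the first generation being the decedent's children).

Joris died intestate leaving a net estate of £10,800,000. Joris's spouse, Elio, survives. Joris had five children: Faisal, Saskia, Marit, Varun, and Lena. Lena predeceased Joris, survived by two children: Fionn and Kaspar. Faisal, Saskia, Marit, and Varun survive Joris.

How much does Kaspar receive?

Kaspar receives £810,000.

Elio takes one-quarter of £10,800,000 = £2,700,000. The remaining £8,100,000 passes to the descendants.
The descendants' portion (£8,100,000) is divided into 5 shares of £1,620,000: Faisal, Saskia, Marit, and Varun each take £1,620,000; Lena's £1,620,000 share passes to Lena's issue.
Lena's share (£1,620,000) is divided into 2 shares of £810,000: Fionn and Kaspar each take £810,000.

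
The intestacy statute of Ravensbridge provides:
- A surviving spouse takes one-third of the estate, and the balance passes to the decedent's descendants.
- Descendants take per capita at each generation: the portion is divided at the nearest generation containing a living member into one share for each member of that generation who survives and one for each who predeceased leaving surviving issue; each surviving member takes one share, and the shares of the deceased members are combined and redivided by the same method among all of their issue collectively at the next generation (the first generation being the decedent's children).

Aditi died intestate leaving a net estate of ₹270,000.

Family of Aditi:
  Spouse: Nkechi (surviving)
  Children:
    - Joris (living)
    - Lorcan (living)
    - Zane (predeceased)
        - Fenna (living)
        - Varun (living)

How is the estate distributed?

Nkechi takes one-third of ₹270,000 = ₹90,000. The remaining ₹180,000 passes to the descendants.
The descendants' portion (₹180,000) is divided at the children's generation into 3 shares of ₹60,000. Joris and Lorcan each take ₹60,000. The remaining share for the deceased Zane (₹60,000) is carried to the next generation.
That pool (₹60,000) is divided at the grandchildren's generation equally among Fenna and Varun: ₹30,000 each.

Nkechi: ₹90,000; Joris: ₹60,000; Lorcan: ₹60,000; Fenna: ₹30,000; Varun: ₹30,000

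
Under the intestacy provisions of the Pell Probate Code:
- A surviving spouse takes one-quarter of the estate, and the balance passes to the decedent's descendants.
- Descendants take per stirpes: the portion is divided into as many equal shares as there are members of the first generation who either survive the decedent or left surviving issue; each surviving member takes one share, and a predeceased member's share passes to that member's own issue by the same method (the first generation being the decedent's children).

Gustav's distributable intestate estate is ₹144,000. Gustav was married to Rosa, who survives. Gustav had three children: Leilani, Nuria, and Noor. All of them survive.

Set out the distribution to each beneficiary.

Rosa: ₹36,000; Leilani: ₹36,000; Nuria: ₹36,000; Noor: ₹36,000

Rosa takes one-quarter of ₹144,000 = ₹36,000. The remaining ₹108,000 passes to the descendants.
The descendants' portion (₹108,000) is divided into 3 shares of ₹36,000: Leilani, Nuria, and Noor each take ₹36,000.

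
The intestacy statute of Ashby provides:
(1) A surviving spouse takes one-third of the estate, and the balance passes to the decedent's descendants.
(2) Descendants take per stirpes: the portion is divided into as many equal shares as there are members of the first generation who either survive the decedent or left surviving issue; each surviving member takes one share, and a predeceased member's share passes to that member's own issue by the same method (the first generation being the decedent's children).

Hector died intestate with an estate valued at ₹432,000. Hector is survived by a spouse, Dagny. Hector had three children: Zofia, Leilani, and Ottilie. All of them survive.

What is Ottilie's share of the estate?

Dagny takes one-third of ₹432,000 = ₹144,000. The remaining ₹288,000 passes to the descendants.
The descendants' portion (₹288,000) is divided into 3 shares of ₹96,000: Zofia, Leilani, and Ottilie each take ₹96,000.

Ottilie receives ₹96,000.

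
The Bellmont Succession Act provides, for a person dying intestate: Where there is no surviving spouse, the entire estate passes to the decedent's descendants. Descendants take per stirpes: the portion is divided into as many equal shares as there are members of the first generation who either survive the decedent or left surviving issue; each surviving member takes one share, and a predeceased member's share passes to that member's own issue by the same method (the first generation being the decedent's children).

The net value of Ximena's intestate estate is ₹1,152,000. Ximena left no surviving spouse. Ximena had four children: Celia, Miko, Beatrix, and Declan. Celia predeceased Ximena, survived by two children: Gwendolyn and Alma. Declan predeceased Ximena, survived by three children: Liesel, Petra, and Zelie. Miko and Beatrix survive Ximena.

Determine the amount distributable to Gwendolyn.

The entire ₹1,152,000 passes to the descendants.
That amount (₹1,152,000) is divided into 4 shares of ₹288,000: Miko and Beatrix each take ₹288,000; Celia's ₹288,000 share passes to Celia's issue; Declan's ₹288,000 share passes to Declan's issue.
Celia's share (₹288,000) is divided into 2 shares of ₹144,000: Gwendolyn and Alma each take ₹144,000.
Declan's share (₹288,000) is divided into 3 shares of ₹96,000: Liesel, Petra, and Zelie each take ₹96,000.

Gwendolyn receives ₹144,000.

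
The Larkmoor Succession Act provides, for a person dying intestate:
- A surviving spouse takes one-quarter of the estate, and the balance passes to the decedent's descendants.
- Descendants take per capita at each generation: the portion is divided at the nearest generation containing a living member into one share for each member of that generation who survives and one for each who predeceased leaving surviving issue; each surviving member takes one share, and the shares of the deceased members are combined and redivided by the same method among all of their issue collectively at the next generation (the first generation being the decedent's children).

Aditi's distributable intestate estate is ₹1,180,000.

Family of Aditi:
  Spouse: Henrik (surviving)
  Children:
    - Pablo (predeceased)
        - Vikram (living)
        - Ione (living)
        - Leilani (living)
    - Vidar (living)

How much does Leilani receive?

Leilani receives ₹147,500.

Henrik takes one-quarter of ₹1,180,000 = ₹295,000. The remaining ₹885,000 passes to the descendants.
The descendants' portion (₹885,000) is divided at the children's generation into 2 shares of ₹442,500. Vidar takes ₹442,500. The remaining share for the deceased Pablo (₹442,500) is carried to the next generation.
That pool (₹442,500) is divided at the grandchildren's generation equally among Vikram, Ione, and Leilani: ₹147,500 each.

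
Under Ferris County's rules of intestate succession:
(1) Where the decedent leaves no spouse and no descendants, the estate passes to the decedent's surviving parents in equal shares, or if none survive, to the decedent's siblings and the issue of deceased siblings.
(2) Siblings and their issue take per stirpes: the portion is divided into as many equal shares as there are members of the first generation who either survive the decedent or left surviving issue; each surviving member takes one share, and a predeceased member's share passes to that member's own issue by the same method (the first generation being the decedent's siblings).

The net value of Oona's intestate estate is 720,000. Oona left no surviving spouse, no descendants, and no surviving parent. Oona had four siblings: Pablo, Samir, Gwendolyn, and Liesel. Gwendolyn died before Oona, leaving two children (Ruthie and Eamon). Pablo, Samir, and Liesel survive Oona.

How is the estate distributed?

The entire 720,000 passes to the siblings and their issue.
That amount (720,000) is divided into 4 shares of 180,000: Pablo, Samir, and Liesel each take 180,000; Gwendolyn's 180,000 share passes to Gwendolyn's issue.
Gwendolyn's share (180,000) is divided into 2 shares of 90,000: Ruthie and Eamon each take 90,000.

Pablo: 180,000; Samir: 180,000; Ruthie: 90,000; Eamon: 90,000; Liesel: 180,000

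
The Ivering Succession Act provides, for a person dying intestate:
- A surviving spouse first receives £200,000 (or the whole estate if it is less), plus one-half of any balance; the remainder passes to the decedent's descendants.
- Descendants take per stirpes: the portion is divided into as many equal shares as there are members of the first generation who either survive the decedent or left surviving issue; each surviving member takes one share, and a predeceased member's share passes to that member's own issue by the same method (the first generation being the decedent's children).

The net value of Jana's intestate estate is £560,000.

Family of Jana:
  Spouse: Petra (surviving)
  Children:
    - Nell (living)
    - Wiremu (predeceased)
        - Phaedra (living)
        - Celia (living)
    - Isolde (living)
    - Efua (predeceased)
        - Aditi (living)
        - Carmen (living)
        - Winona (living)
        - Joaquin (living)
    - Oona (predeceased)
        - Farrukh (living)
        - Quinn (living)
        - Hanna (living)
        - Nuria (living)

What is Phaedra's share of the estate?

Phaedra receives £18,000.

Petra first takes £200,000, leaving a balance of £360,000. Petra then takes one-half of the balance (£180,000), for a total of £380,000. The remaining £180,000 passes to the descendants.
The descendants' portion (£180,000) is divided into 5 shares of £36,000: Nell and Isolde each take £36,000; Wiremu's £36,000 share passes to Wiremu's issue; Efua's £36,000 share passes to Efua's issue; Oona's £36,000 share passes to Oona's issue.
Wiremu's share (£36,000) is divided into 2 shares of £18,000: Phaedra and Celia each take £18,000.
Efua's share (£36,000) is divided into 4 shares of £9,000: Aditi, Carmen, Winona, and Joaquin each take £9,000.
Oona's share (£36,000) is divided into 4 shares of £9,000: Farrukh, Quinn, Hanna, and Nuria each take £9,000.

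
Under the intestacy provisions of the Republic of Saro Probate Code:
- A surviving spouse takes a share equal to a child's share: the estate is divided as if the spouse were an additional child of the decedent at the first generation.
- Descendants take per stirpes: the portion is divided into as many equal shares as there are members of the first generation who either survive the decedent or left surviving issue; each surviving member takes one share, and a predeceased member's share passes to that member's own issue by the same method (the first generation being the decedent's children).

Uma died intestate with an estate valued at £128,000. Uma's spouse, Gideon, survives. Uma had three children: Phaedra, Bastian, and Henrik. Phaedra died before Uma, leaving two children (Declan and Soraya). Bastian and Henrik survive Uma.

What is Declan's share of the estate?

Declan receives £16,000.

The spouse counts as an additional share at the children's level, so there are 4 primary shares of £32,000. Gideon takes one such share (£32,000).
The children's combined portion (£96,000) is divided into 3 shares of £32,000: Bastian and Henrik each take £32,000; Phaedra's £32,000 share passes to Phaedra's issue.
Phaedra's share (£32,000) is divided into 2 shares of £16,000: Declan and Soraya each take £16,000.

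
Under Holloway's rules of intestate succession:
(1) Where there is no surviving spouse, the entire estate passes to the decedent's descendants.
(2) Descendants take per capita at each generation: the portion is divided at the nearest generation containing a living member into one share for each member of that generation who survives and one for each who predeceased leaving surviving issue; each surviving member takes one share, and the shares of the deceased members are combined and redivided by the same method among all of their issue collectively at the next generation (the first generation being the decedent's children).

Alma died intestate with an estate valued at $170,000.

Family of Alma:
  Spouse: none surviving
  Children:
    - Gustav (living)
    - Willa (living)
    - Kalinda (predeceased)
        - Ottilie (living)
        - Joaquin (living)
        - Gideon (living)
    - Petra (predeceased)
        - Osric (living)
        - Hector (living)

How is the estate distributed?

Gustav: $42,500; Willa: $42,500; Ottilie: $17,000; Joaquin: $17,000; Gideon: $17,000; Osric: $17,000; Hector: $17,000

The entire $170,000 passes to the descendants.
That amount ($170,000) is divided at the children's generation into 4 shares of $42,500. Gustav and Willa each take $42,500. The 2 shares of the deceased (Kalinda and Petra) are combined into a pool of $85,000.
That pool ($85,000) is divided at the grandchildren's generation equally among Ottilie, Joaquin, Gideon, Osric, and Hector: $17,000 each.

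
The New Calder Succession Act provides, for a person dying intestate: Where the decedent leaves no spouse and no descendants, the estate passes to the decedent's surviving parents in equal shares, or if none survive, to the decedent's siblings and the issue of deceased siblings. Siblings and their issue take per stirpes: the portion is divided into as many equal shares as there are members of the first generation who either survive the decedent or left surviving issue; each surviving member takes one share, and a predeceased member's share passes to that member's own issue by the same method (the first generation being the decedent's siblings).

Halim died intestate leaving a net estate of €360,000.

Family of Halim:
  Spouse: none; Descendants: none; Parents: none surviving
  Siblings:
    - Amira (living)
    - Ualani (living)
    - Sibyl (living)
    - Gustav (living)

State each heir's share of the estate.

Amira: €90,000; Ualani: €90,000; Sibyl: €90,000; Gustav: €90,000

The entire €360,000 passes to the siblings and their issue.
That amount (€360,000) is divided into 4 shares of €90,000: Amira, Ualani, Sibyl, and Gustav each take €90,000.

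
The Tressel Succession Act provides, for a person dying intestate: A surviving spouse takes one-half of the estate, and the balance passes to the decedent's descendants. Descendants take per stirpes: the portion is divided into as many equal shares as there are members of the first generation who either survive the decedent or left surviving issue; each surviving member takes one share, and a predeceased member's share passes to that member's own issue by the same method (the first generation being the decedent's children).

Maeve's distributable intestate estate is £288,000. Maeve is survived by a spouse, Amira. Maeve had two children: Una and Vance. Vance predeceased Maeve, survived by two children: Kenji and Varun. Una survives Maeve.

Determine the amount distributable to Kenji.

Kenji receives £36,000.

Amira takes one-half of £288,000 = £144,000. The remaining £144,000 passes to the descendants.
The descendants' portion (£144,000) is divided into 2 shares of £72,000: Una takes £72,000; Vance's £72,000 share passes to Vance's issue.
Vance's share (£72,000) is divided into 2 shares of £36,000: Kenji and Varun each take £36,000.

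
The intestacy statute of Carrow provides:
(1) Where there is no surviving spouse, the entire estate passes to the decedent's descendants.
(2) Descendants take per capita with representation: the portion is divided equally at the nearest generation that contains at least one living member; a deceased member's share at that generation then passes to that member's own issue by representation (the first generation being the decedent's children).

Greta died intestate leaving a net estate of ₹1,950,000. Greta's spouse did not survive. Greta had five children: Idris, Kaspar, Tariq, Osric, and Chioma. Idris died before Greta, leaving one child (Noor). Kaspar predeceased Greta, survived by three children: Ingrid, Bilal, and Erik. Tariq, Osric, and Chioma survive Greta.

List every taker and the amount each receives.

The entire ₹1,950,000 passes to the descendants.
That amount (₹1,950,000) is divided into 5 shares of ₹390,000: Tariq, Osric, and Chioma each take ₹390,000; Idris's ₹390,000 share passes to Idris's issue; Kaspar's ₹390,000 share passes to Kaspar's issue.
Idris's share (₹390,000) passes entirely to Noor.
Kaspar's share (₹390,000) is divided into 3 shares of ₹130,000: Ingrid, Bilal, and Erik each take ₹130,000.

Noor: ₹390,000; Ingrid: ₹130,000; Bilal: ₹130,000; Erik: ₹130,000; Tariq: ₹390,000; Osric: ₹390,000; Chioma: ₹390,000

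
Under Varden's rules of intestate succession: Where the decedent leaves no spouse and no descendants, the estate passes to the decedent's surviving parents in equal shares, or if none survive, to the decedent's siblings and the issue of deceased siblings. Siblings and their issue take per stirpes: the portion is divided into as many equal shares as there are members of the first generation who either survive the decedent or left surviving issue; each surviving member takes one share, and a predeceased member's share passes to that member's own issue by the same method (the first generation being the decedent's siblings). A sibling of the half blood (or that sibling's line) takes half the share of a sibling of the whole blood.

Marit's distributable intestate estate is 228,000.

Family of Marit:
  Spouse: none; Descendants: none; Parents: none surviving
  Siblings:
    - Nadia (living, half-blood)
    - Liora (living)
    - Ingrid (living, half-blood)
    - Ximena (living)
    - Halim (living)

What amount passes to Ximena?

The entire 228,000 passes to the siblings and their issue.
Counting each half-blood sibling's line as half a unit, there are 4 units in 228,000, so one unit is 57,000. Whole-blood lines (Liora, Ximena, and Halim) take 57,000 each; half-blood lines (Nadia and Ingrid) take 28,500 each.

Ximena receives 57,000.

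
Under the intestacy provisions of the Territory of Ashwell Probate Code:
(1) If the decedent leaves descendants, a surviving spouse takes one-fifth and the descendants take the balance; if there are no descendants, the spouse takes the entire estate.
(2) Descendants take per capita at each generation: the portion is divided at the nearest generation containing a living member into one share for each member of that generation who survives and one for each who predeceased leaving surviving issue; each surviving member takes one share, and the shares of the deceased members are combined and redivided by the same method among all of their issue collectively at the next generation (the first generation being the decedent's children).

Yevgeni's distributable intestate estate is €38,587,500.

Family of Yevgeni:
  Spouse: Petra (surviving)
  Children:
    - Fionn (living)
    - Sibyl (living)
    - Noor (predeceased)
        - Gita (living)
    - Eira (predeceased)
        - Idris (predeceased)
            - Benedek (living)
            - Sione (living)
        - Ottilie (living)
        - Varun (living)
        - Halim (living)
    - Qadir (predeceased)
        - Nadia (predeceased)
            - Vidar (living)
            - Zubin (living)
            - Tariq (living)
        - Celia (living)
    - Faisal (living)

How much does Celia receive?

Celia receives €2,205,000.

Petra takes one-fifth of €38,587,500 = €7,717,500. The remaining €30,870,000 passes to the descendants.
The descendants' portion (€30,870,000) is divided at the children's generation into 6 shares of €5,145,000. Fionn, Sibyl, and Faisal each take €5,145,000. The 3 shares of the deceased (Noor, Eira, and Qadir) are combined into a pool of €15,435,000.
That pool (€15,435,000) is divided at the grandchildren's generation into 7 shares of €2,205,000. Gita, Ottilie, Varun, Halim, and Celia each take €2,205,000. The 2 shares of the deceased (Idris and Nadia) are combined into a pool of €4,410,000.
That pool (€4,410,000) is divided at the great-grandchildren's generation equally among Benedek, Sione, Vidar, Zubin, and Tariq: €882,000 each.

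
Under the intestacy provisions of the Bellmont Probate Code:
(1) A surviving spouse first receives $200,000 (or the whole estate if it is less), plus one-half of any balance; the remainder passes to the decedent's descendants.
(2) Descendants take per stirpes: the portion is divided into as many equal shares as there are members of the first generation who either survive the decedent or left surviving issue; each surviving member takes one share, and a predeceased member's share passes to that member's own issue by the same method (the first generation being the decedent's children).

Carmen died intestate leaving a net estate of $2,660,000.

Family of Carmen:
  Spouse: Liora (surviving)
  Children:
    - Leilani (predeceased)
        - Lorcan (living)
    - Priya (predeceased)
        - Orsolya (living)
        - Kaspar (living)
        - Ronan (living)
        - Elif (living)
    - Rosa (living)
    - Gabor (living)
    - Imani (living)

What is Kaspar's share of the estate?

Liora first takes $200,000, leaving a balance of $2,460,000. Liora then takes one-half of the balance ($1,230,000), for a total of $1,430,000. The remaining $1,230,000 passes to the descendants.
The descendants' portion ($1,230,000) is divided into 5 shares of $246,000: Rosa, Gabor, and Imani each take $246,000; Leilani's $246,000 share passes to Leilani's issue; Priya's $246,000 share passes to Priya's issue.
Leilani's share ($246,000) passes entirely to Lorcan.
Priya's share ($246,000) is divided into 4 shares of $61,500: Orsolya, Kaspar, Ronan, and Elif each take $61,500.

Kaspar receives $61,500.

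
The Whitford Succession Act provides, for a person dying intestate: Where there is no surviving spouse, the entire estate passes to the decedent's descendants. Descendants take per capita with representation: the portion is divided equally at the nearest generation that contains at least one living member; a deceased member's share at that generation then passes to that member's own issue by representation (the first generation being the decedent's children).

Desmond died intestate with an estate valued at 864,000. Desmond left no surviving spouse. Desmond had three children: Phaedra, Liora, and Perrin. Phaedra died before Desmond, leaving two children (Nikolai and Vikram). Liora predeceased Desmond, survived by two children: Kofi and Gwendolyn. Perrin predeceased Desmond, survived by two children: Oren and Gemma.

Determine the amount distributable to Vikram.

The entire 864,000 passes to the descendants.
No child survives, so the initial division is made at the grandchildren's generation.
That amount (864,000) is divided into 6 shares of 144,000: Nikolai, Vikram, Kofi, Gwendolyn, Oren, and Gemma each take 144,000.

Vikram receives 144,000.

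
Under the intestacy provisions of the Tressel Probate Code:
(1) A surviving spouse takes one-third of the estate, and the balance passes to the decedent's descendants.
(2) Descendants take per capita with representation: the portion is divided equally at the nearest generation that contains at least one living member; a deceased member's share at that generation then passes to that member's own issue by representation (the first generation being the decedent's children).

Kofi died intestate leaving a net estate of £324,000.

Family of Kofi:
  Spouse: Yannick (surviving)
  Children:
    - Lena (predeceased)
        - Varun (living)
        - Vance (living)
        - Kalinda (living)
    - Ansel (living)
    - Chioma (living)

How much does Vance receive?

Vance receives £24,000.

Yannick takes one-third of £324,000 = £108,000. The remaining £216,000 passes to the descendants.
The descendants' portion (£216,000) is divided into 3 shares of £72,000: Ansel and Chioma each take £72,000; Lena's £72,000 share passes to Lena's issue.
Lena's share (£72,000) is divided into 3 shares of £24,000: Varun, Vance, and Kalinda each take £24,000.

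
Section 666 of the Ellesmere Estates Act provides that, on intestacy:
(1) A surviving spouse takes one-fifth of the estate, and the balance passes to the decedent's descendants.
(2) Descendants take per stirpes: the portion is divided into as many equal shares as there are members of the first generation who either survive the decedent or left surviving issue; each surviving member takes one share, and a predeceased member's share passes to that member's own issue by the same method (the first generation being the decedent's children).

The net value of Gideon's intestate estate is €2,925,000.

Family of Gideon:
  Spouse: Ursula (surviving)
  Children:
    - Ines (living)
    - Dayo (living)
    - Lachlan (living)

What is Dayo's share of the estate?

Ursula takes one-fifth of €2,925,000 = €585,000. The remaining €2,340,000 passes to the descendants.
The descendants' portion (€2,340,000) is divided into 3 shares of €780,000: Ines, Dayo, and Lachlan each take €780,000.

Dayo receives €780,000.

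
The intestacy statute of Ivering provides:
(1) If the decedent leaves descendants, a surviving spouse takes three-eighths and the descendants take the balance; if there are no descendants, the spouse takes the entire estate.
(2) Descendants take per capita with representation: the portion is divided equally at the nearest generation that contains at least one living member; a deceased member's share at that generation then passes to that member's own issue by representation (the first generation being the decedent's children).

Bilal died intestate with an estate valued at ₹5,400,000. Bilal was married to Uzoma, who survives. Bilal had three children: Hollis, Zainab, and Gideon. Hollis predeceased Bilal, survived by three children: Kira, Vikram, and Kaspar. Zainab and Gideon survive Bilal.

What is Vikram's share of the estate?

Vikram receives ₹375,000.

Uzoma takes three-eighths of ₹5,400,000 = ₹2,025,000. The remaining ₹3,375,000 passes to the descendants.
The descendants' portion (₹3,375,000) is divided into 3 shares of ₹1,125,000: Zainab and Gideon each take ₹1,125,000; Hollis's ₹1,125,000 share passes to Hollis's issue.
Hollis's share (₹1,125,000) is divided into 3 shares of ₹375,000: Kira, Vikram, and Kaspar each take ₹375,000.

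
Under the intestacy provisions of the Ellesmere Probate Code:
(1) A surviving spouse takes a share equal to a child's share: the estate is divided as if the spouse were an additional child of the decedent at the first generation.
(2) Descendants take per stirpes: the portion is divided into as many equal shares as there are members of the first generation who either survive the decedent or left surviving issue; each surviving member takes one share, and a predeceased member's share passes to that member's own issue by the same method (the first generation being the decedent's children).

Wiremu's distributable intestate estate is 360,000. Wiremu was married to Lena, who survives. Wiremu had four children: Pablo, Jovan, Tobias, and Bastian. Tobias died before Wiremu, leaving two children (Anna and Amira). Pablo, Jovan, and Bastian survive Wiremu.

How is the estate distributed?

Lena: 72,000; Pablo: 72,000; Jovan: 72,000; Anna: 36,000; Amira: 36,000; Bastian: 72,000

The spouse counts as an additional share at the children's level, so there are 5 primary shares of 72,000. Lena takes one such share (72,000).
The children's combined portion (288,000) is divided into 4 shares of 72,000: Pablo, Jovan, and Bastian each take 72,000; Tobias's 72,000 share passes to Tobias's issue.
Tobias's share (72,000) is divided into 2 shares of 36,000: Anna and Amira each take 36,000.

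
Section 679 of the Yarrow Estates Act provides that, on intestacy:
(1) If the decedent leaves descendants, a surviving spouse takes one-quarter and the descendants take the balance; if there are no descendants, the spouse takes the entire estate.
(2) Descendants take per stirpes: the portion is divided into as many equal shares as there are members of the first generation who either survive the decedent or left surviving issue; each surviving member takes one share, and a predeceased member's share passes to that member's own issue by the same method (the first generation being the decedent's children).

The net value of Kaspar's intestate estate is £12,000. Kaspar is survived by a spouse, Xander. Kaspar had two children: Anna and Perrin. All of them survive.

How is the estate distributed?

Xander: £3,000; Anna: £4,500; Perrin: £4,500

Xander takes one-quarter of £12,000 = £3,000. The remaining £9,000 passes to the descendants.
The descendants' portion (£9,000) is divided into 2 shares of £4,500: Anna and Perrin each take £4,500.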